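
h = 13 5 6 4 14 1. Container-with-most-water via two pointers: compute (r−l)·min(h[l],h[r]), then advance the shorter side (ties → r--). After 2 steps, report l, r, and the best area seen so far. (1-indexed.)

[1,6] min(13,1)*5=5 best=5 * → r--
[1,5] min(13,14)*4=52 best=52 * → l++

l=2, r=5, best area=52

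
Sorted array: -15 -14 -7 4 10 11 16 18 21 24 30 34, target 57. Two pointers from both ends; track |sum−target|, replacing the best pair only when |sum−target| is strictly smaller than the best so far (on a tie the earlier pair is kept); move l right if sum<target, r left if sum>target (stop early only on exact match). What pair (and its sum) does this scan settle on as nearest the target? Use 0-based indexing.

l=0 r=11: -15+34=19 d=38 *, l++
l=1 r=11: -14+34=20 d=37 *, l++
l=2 r=11: -7+34=27 d=30 *, l++
l=3 r=11: 4+34=38 d=19 *, l++
l=4 r=11: 10+34=44 d=13 *, l++
l=5 r=11: 11+34=45 d=12 *, l++
l=6 r=11: 16+34=50 d=7 *, l++
l=7 r=11: 18+34=52 d=5 *, l++
l=8 r=11: 21+34=55 d=2 *, l++
l=9 r=11: 24+34=58 d=1 *, r--
l=9 r=10: 24+30=54 d=3, l++

pair (24, 34) with sum 58 (|Δ|=1)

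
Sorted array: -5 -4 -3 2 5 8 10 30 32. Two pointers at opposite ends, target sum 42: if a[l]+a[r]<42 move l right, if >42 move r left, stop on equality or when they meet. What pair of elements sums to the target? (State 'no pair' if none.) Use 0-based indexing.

[0,8] -5+32=27 <42 → l++
[1,8] -4+32=28 <42 → l++
[2,8] -3+32=29 <42 → l++
[3,8] 2+32=34 <42 → l++
[4,8] 5+32=37 <42 → l++
[5,8] 8+32=40 <42 → l++
[6,8] 10+32=42 → found

(10, 32)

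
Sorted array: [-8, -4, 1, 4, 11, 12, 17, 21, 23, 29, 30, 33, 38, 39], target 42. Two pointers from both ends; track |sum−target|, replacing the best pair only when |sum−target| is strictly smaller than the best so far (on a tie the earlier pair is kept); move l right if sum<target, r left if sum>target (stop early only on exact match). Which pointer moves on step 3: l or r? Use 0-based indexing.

l=0 r=13: -8+39=31 d=11 *, l++
l=1 r=13: -4+39=35 d=7 *, l++
l=2 r=13: 1+39=40 d=2 *, l++

l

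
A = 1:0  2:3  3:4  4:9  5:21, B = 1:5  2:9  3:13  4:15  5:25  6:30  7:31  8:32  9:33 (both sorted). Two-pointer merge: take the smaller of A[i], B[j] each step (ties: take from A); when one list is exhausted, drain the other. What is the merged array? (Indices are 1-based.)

[i=1,j=1] A[i]=0<=B[j]=5 take 0 → i++
[i=2,j=1] A[i]=3<=B[j]=5 take 3 → i++
[i=3,j=1] A[i]=4<=B[j]=5 take 4 → i++
[i=4,j=1] A[i]=9>B[j]=5 take 5 → j++
[i=4,j=2] A[i]=9<=B[j]=9 take 9 → i++
[i=5,j=2] A[i]=21>B[j]=9 take 9 → j++
[i=5,j=3] A[i]=21>B[j]=13 take 13 → j++
[i=5,j=4] A[i]=21>B[j]=15 take 15 → j++
[i=5,j=5] A[i]=21<=B[j]=25 take 21 → i++
[i=6,j=5] A done, take B[j]=25 → j++
[i=6,j=6] A done, take B[j]=30 → j++
[i=6,j=7] A done, take B[j]=31 → j++
[i=6,j=8] A done, take B[j]=32 → j++
[i=6,j=9] A done, take B[j]=33 → j++

[0, 3, 4, 5, 9, 9, 13, 15, 21, 25, 30, 31, 32, 33]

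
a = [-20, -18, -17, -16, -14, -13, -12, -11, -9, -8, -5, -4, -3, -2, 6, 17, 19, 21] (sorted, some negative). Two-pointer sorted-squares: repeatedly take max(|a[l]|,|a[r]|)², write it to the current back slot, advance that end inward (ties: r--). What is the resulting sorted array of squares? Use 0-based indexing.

[4, 9, 16, 25, 36, 64, 81, 121, 144, 169, 196, 256, 289, 289, 324, 361, 400, 441]

[0,17] |-20|<=|21| out[17]=441 → r--
[0,16] |-20|>|19| out[16]=400 → l++
[1,16] |-18|<=|19| out[15]=361 → r--
[1,15] |-18|>|17| out[14]=324 → l++
[2,15] |-17|<=|17| out[13]=289 → r--
[2,14] |-17|>|6| out[12]=289 → l++
[3,14] |-16|>|6| out[11]=256 → l++
[4,14] |-14|>|6| out[10]=196 → l++
[5,14] |-13|>|6| out[9]=169 → l++
[6,14] |-12|>|6| out[8]=144 → l++
[7,14] |-11|>|6| out[7]=121 → l++
[8,14] |-9|>|6| out[6]=81 → l++
[9,14] |-8|>|6| out[5]=64 → l++
[10,14] |-5|<=|6| out[4]=36 → r--
[10,13] |-5|>|-2| out[3]=25 → l++
[11,13] |-4|>|-2| out[2]=16 → l++
[12,13] |-3|>|-2| out[1]=9 → l++
[13,13] |-2|<=|-2| out[0]=4 → r--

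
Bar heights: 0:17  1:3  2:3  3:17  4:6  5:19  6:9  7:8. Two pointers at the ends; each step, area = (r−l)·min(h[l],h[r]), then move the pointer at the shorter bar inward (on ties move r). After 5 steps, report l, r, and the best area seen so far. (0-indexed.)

l=0 r=7: min(17,8)*7=56 best=56 *, r--
l=0 r=6: min(17,9)*6=54 best=56, r--
l=0 r=5: min(17,19)*5=85 best=85 *, l++
l=1 r=5: min(3,19)*4=12 best=85, l++
l=2 r=5: min(3,19)*3=9 best=85, l++

l=3, r=5, best area=85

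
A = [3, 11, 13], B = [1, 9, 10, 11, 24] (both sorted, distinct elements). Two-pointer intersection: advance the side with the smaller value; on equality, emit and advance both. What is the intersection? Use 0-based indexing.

[i=0,j=0] 3>1 → j++
[i=0,j=1] 3<9 → i++
[i=1,j=1] 11>9 → j++
[i=1,j=2] 11>10 → j++
[i=1,j=3] 11==11 emit → i++,j++
[i=2,j=4] 13<24 → i++

intersection = [11]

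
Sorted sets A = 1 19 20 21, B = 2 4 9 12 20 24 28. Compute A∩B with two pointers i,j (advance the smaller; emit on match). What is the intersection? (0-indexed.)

intersection = [20]

i=0 j=0: 1<2, i++
i=1 j=0: 19>2, j++
i=1 j=1: 19>4, j++
i=1 j=2: 19>9, j++
i=1 j=3: 19>12, j++
i=1 j=4: 19<20, i++
i=2 j=4: 20==20 emit, i++,j++
i=3 j=5: 21<24, i++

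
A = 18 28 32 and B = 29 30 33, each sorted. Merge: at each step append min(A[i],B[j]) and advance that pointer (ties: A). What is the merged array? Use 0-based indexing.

[18, 28, 29, 30, 32, 33]

[i=0,j=0] A[i]=18<=B[j]=29 take 18 → i++
[i=1,j=0] A[i]=28<=B[j]=29 take 28 → i++
[i=2,j=0] A[i]=32>B[j]=29 take 29 → j++
[i=2,j=1] A[i]=32>B[j]=30 take 30 → j++
[i=2,j=2] A[i]=32<=B[j]=33 take 32 → i++
[i=3,j=2] A done, take B[j]=33 → j++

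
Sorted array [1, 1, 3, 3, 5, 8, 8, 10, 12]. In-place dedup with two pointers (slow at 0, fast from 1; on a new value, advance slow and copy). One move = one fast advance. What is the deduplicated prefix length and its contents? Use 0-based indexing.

length 6; prefix = [1, 3, 5, 8, 10, 12]

(s=0,f=1) a[fast]=1=a[slow] dup → fast++
(s=0,f=2) a[fast]=3≠a[slow]=1 write a[1]=3 → slow++,fast++
(s=1,f=3) a[fast]=3=a[slow] dup → fast++
(s=1,f=4) a[fast]=5≠a[slow]=3 write a[2]=5 → slow++,fast++
(s=2,f=5) a[fast]=8≠a[slow]=5 write a[3]=8 → slow++,fast++
(s=3,f=6) a[fast]=8=a[slow] dup → fast++
(s=3,f=7) a[fast]=10≠a[slow]=8 write a[4]=10 → slow++,fast++
(s=4,f=8) a[fast]=12≠a[slow]=10 write a[5]=12 → slow++,fast++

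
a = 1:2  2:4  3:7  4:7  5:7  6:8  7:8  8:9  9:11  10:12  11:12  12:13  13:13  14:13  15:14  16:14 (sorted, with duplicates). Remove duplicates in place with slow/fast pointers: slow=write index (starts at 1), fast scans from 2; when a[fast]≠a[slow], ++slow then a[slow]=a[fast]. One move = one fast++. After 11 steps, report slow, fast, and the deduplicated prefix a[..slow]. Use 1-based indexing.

slow=8, fast=13, prefix=[2, 4, 7, 8, 9, 11, 12, 13]

slow=1 fast=2: a[fast]=4≠a[slow]=2 write a[2]=4, slow++,fast++
slow=2 fast=3: a[fast]=7≠a[slow]=4 write a[3]=7, slow++,fast++
slow=3 fast=4: a[fast]=7=a[slow] dup, fast++
slow=3 fast=5: a[fast]=7=a[slow] dup, fast++
slow=3 fast=6: a[fast]=8≠a[slow]=7 write a[4]=8, slow++,fast++
slow=4 fast=7: a[fast]=8=a[slow] dup, fast++
slow=4 fast=8: a[fast]=9≠a[slow]=8 write a[5]=9, slow++,fast++
slow=5 fast=9: a[fast]=11≠a[slow]=9 write a[6]=11, slow++,fast++
slow=6 fast=10: a[fast]=12≠a[slow]=11 write a[7]=12, slow++,fast++
slow=7 fast=11: a[fast]=12=a[slow] dup, fast++
slow=7 fast=12: a[fast]=13≠a[slow]=12 write a[8]=13, slow++,fast++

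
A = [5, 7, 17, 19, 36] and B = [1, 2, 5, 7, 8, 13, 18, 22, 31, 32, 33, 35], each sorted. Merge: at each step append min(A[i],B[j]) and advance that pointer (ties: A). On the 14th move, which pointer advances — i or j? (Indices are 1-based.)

i=1 j=1: A[i]=5>B[j]=1 take 1, j++
i=1 j=2: A[i]=5>B[j]=2 take 2, j++
i=1 j=3: A[i]=5<=B[j]=5 take 5, i++
i=2 j=3: A[i]=7>B[j]=5 take 5, j++
i=2 j=4: A[i]=7<=B[j]=7 take 7, i++
i=3 j=4: A[i]=17>B[j]=7 take 7, j++
i=3 j=5: A[i]=17>B[j]=8 take 8, j++
i=3 j=6: A[i]=17>B[j]=13 take 13, j++
i=3 j=7: A[i]=17<=B[j]=18 take 17, i++
i=4 j=7: A[i]=19>B[j]=18 take 18, j++
i=4 j=8: A[i]=19<=B[j]=22 take 19, i++
i=5 j=8: A[i]=36>B[j]=22 take 22, j++
i=5 j=9: A[i]=36>B[j]=31 take 31, j++
i=5 j=10: A[i]=36>B[j]=32 take 32, j++

j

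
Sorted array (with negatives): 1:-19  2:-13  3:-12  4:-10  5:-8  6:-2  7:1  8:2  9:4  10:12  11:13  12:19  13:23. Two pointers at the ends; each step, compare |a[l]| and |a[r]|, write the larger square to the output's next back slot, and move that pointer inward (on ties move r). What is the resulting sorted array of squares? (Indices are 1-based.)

l=1 r=13: |-19|<=|23| out[13]=529, r--
l=1 r=12: |-19|<=|19| out[12]=361, r--
l=1 r=11: |-19|>|13| out[11]=361, l++
l=2 r=11: |-13|<=|13| out[10]=169, r--
l=2 r=10: |-13|>|12| out[9]=169, l++
l=3 r=10: |-12|<=|12| out[8]=144, r--
l=3 r=9: |-12|>|4| out[7]=144, l++
l=4 r=9: |-10|>|4| out[6]=100, l++
l=5 r=9: |-8|>|4| out[5]=64, l++
l=6 r=9: |-2|<=|4| out[4]=16, r--
l=6 r=8: |-2|<=|2| out[3]=4, r--
l=6 r=7: |-2|>|1| out[2]=4, l++
l=7 r=7: |1|<=|1| out[1]=1, r--

[1, 4, 4, 16, 64, 100, 144, 144, 169, 169, 361, 361, 529]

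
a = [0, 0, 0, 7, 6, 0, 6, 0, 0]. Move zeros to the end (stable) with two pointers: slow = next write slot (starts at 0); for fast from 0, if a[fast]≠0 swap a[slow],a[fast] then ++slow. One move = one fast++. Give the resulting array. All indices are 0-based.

[7, 6, 6, 0, 0, 0, 0, 0, 0]

slow=0 fast=0: a[fast]=0, fast++
slow=0 fast=1: a[fast]=0, fast++
slow=0 fast=2: a[fast]=0, fast++
slow=0 fast=3: a[fast]=7≠0 swap→a[0]=7, slow++,fast++
slow=1 fast=4: a[fast]=6≠0 swap→a[1]=6, slow++,fast++
slow=2 fast=5: a[fast]=0, fast++
slow=2 fast=6: a[fast]=6≠0 swap→a[2]=6, slow++,fast++
slow=3 fast=7: a[fast]=0, fast++
slow=3 fast=8: a[fast]=0, fast++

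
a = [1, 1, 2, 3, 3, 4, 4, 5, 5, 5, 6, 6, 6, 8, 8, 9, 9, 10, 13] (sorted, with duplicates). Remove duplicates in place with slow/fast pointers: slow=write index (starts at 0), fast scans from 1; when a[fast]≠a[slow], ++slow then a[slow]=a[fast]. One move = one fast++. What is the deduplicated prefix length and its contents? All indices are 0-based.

(s=0,f=1) a[fast]=1=a[slow] dup → fast++
(s=0,f=2) a[fast]=2≠a[slow]=1 write a[1]=2 → slow++,fast++
(s=1,f=3) a[fast]=3≠a[slow]=2 write a[2]=3 → slow++,fast++
(s=2,f=4) a[fast]=3=a[slow] dup → fast++
(s=2,f=5) a[fast]=4≠a[slow]=3 write a[3]=4 → slow++,fast++
(s=3,f=6) a[fast]=4=a[slow] dup → fast++
(s=3,f=7) a[fast]=5≠a[slow]=4 write a[4]=5 → slow++,fast++
(s=4,f=8) a[fast]=5=a[slow] dup → fast++
(s=4,f=9) a[fast]=5=a[slow] dup → fast++
(s=4,f=10) a[fast]=6≠a[slow]=5 write a[5]=6 → slow++,fast++
(s=5,f=11) a[fast]=6=a[slow] dup → fast++
(s=5,f=12) a[fast]=6=a[slow] dup → fast++
(s=5,f=13) a[fast]=8≠a[slow]=6 write a[6]=8 → slow++,fast++
(s=6,f=14) a[fast]=8=a[slow] dup → fast++
(s=6,f=15) a[fast]=9≠a[slow]=8 write a[7]=9 → slow++,fast++
(s=7,f=16) a[fast]=9=a[slow] dup → fast++
(s=7,f=17) a[fast]=10≠a[slow]=9 write a[8]=10 → slow++,fast++
(s=8,f=18) a[fast]=13≠a[slow]=10 write a[9]=13 → slow++,fast++

length 10; prefix = [1, 2, 3, 4, 5, 6, 8, 9, 10, 13]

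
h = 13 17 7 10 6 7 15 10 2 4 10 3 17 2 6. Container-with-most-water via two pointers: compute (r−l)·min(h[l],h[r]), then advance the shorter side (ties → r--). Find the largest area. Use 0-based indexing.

[0,14] min(13,6)*14=84 best=84 * → r--
[0,13] min(13,2)*13=26 best=84 → r--
[0,12] min(13,17)*12=156 best=156 * → l++
[1,12] min(17,17)*11=187 best=187 * → r--
[1,11] min(17,3)*10=30 best=187 → r--
[1,10] min(17,10)*9=90 best=187 → r--
[1,9] min(17,4)*8=32 best=187 → r--
[1,8] min(17,2)*7=14 best=187 → r--
[1,7] min(17,10)*6=60 best=187 → r--
[1,6] min(17,15)*5=75 best=187 → r--
[1,5] min(17,7)*4=28 best=187 → r--
[1,4] min(17,6)*3=18 best=187 → r--
[1,3] min(17,10)*2=20 best=187 → r--
[1,2] min(17,7)*1=7 best=187 → r--

max area = 187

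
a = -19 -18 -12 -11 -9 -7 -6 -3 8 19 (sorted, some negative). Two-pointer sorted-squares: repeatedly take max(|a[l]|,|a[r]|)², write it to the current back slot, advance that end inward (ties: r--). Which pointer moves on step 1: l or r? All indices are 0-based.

[0,9] |-19|<=|19| out[9]=361 → r--

r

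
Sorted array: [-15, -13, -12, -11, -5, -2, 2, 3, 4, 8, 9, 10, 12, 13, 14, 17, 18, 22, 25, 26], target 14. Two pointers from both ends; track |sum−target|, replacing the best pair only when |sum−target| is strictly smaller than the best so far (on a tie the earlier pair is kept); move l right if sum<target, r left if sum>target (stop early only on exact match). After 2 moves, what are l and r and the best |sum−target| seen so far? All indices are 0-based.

[0,19] -15+26=11 d=3 * → l++
[1,19] -13+26=13 d=1 * → l++

l=2, r=19, best |Δ|=1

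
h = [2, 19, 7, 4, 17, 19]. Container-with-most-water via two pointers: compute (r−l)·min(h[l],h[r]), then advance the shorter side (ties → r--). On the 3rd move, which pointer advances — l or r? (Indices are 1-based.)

r

l=1 r=6: min(2,19)*5=10 best=10 *, l++
l=2 r=6: min(19,19)*4=76 best=76 *, r--
l=2 r=5: min(19,17)*3=51 best=76, r--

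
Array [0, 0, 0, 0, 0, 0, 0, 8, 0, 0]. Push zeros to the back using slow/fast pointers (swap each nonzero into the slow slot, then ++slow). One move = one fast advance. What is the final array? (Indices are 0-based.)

(s=0,f=0) a[fast]=0 → fast++
(s=0,f=1) a[fast]=0 → fast++
(s=0,f=2) a[fast]=0 → fast++
(s=0,f=3) a[fast]=0 → fast++
(s=0,f=4) a[fast]=0 → fast++
(s=0,f=5) a[fast]=0 → fast++
(s=0,f=6) a[fast]=0 → fast++
(s=0,f=7) a[fast]=8≠0 swap→a[0]=8 → slow++,fast++
(s=1,f=8) a[fast]=0 → fast++
(s=1,f=9) a[fast]=0 → fast++

[8, 0, 0, 0, 0, 0, 0, 0, 0, 0]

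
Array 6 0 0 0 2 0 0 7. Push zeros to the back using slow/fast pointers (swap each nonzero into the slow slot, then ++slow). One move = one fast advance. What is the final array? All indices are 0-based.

[6, 2, 7, 0, 0, 0, 0, 0]

(s=0,f=0) a[fast]=6≠0 swap→a[0]=6 → slow++,fast++
(s=1,f=1) a[fast]=0 → fast++
(s=1,f=2) a[fast]=0 → fast++
(s=1,f=3) a[fast]=0 → fast++
(s=1,f=4) a[fast]=2≠0 swap→a[1]=2 → slow++,fast++
(s=2,f=5) a[fast]=0 → fast++
(s=2,f=6) a[fast]=0 → fast++
(s=2,f=7) a[fast]=7≠0 swap→a[2]=7 → slow++,fast++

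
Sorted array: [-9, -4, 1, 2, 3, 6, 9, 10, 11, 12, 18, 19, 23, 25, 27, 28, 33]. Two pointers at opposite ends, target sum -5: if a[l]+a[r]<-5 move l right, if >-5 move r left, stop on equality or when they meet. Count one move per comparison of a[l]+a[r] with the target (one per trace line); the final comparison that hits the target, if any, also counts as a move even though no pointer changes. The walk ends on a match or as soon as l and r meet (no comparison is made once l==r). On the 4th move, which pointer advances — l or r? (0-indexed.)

[0,16] -9+33=24 >-5 → r--
[0,15] -9+28=19 >-5 → r--
[0,14] -9+27=18 >-5 → r--
[0,13] -9+25=16 >-5 → r--

r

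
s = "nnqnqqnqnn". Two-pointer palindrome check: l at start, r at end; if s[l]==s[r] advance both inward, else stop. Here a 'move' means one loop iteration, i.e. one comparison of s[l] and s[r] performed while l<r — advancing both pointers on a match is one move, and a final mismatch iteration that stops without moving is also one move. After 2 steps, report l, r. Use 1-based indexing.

l=1 r=10: 'n'=='n', l++,r--
l=2 r=9: 'n'=='n', l++,r--

l=3, r=8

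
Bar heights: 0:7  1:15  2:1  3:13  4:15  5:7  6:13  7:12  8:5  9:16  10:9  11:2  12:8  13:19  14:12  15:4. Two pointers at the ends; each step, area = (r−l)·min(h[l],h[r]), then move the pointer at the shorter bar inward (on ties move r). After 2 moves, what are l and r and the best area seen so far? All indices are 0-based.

l=0 r=15: min(7,4)*15=60 best=60 *, r--
l=0 r=14: min(7,12)*14=98 best=98 *, l++

l=1, r=14, best area=98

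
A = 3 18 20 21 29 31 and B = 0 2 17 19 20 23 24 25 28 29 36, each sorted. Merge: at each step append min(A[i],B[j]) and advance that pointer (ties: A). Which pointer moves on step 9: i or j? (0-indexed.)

[i=0,j=0] A[i]=3>B[j]=0 take 0 → j++
[i=0,j=1] A[i]=3>B[j]=2 take 2 → j++
[i=0,j=2] A[i]=3<=B[j]=17 take 3 → i++
[i=1,j=2] A[i]=18>B[j]=17 take 17 → j++
[i=1,j=3] A[i]=18<=B[j]=19 take 18 → i++
[i=2,j=3] A[i]=20>B[j]=19 take 19 → j++
[i=2,j=4] A[i]=20<=B[j]=20 take 20 → i++
[i=3,j=4] A[i]=21>B[j]=20 take 20 → j++
[i=3,j=5] A[i]=21<=B[j]=23 take 21 → i++

i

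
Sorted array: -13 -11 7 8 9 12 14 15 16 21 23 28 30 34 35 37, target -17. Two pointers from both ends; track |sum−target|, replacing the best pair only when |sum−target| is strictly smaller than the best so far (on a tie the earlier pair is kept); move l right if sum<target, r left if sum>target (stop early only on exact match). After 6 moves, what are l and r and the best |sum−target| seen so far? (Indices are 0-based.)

[0,15] -13+37=24 d=41 * → r--
[0,14] -13+35=22 d=39 * → r--
[0,13] -13+34=21 d=38 * → r--
[0,12] -13+30=17 d=34 * → r--
[0,11] -13+28=15 d=32 * → r--
[0,10] -13+23=10 d=27 * → r--

l=0, r=9, best |Δ|=27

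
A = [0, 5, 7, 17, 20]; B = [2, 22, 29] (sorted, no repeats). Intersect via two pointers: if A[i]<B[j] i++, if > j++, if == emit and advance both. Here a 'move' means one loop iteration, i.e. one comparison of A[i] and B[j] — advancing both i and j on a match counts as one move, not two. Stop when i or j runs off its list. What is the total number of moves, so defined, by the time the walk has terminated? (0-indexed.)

6 moves

i=0 j=0: 0<2, i++
i=1 j=0: 5>2, j++
i=1 j=1: 5<22, i++
i=2 j=1: 7<22, i++
i=3 j=1: 17<22, i++
i=4 j=1: 20<22, i++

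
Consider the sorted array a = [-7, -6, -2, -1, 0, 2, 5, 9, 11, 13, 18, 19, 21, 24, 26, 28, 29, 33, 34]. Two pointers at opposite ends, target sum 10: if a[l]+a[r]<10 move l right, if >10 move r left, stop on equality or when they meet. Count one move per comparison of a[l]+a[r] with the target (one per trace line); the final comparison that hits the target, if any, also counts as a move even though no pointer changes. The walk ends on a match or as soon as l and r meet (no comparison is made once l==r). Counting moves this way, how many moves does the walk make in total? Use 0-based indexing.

l=0 r=18: -7+34=27 >10, r--
l=0 r=17: -7+33=26 >10, r--
l=0 r=16: -7+29=22 >10, r--
l=0 r=15: -7+28=21 >10, r--
l=0 r=14: -7+26=19 >10, r--
l=0 r=13: -7+24=17 >10, r--
l=0 r=12: -7+21=14 >10, r--
l=0 r=11: -7+19=12 >10, r--
l=0 r=10: -7+18=11 >10, r--
l=0 r=9: -7+13=6 <10, l++
l=1 r=9: -6+13=7 <10, l++
l=2 r=9: -2+13=11 >10, r--
l=2 r=8: -2+11=9 <10, l++
l=3 r=8: -1+11=10, found

14 moves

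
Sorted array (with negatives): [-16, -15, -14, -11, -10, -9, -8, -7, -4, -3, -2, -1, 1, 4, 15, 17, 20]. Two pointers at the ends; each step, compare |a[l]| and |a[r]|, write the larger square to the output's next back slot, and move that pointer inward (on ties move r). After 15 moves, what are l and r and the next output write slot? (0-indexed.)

l=11, r=12, next write slot=1

[0,16] |-16|<=|20| out[16]=400 → r--
[0,15] |-16|<=|17| out[15]=289 → r--
[0,14] |-16|>|15| out[14]=256 → l++
[1,14] |-15|<=|15| out[13]=225 → r--
[1,13] |-15|>|4| out[12]=225 → l++
[2,13] |-14|>|4| out[11]=196 → l++
[3,13] |-11|>|4| out[10]=121 → l++
[4,13] |-10|>|4| out[9]=100 → l++
[5,13] |-9|>|4| out[8]=81 → l++
[6,13] |-8|>|4| out[7]=64 → l++
[7,13] |-7|>|4| out[6]=49 → l++
[8,13] |-4|<=|4| out[5]=16 → r--
[8,12] |-4|>|1| out[4]=16 → l++
[9,12] |-3|>|1| out[3]=9 → l++
[10,12] |-2|>|1| out[2]=4 → l++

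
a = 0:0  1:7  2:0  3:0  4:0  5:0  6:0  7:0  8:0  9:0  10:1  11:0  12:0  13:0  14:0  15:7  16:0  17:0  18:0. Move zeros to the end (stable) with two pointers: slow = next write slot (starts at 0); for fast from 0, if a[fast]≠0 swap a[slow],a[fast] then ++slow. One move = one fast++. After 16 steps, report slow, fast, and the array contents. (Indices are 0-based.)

(s=0,f=0) a[fast]=0 → fast++
(s=0,f=1) a[fast]=7≠0 swap→a[0]=7 → slow++,fast++
(s=1,f=2) a[fast]=0 → fast++
(s=1,f=3) a[fast]=0 → fast++
(s=1,f=4) a[fast]=0 → fast++
(s=1,f=5) a[fast]=0 → fast++
(s=1,f=6) a[fast]=0 → fast++
(s=1,f=7) a[fast]=0 → fast++
(s=1,f=8) a[fast]=0 → fast++
(s=1,f=9) a[fast]=0 → fast++
(s=1,f=10) a[fast]=1≠0 swap→a[1]=1 → slow++,fast++
(s=2,f=11) a[fast]=0 → fast++
(s=2,f=12) a[fast]=0 → fast++
(s=2,f=13) a[fast]=0 → fast++
(s=2,f=14) a[fast]=0 → fast++
(s=2,f=15) a[fast]=7≠0 swap→a[2]=7 → slow++,fast++

slow=3, fast=16, a=[7, 1, 7, 0, 0, 0, 0, 0, 0, 0, 0, 0, 0, 0, 0, 0, 0, 0, 0]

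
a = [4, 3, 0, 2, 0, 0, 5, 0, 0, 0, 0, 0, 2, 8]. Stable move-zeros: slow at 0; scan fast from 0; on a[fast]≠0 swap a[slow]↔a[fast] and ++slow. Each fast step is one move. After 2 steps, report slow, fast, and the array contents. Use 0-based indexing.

(s=0,f=0) a[fast]=4≠0 swap→a[0]=4 → slow++,fast++
(s=1,f=1) a[fast]=3≠0 swap→a[1]=3 → slow++,fast++

slow=2, fast=2, a=[4, 3, 0, 2, 0, 0, 5, 0, 0, 0, 0, 0, 2, 8]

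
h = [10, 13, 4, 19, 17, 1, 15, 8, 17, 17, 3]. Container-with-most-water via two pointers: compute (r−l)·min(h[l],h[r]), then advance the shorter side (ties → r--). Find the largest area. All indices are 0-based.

l=0 r=10: min(10,3)*10=30 best=30 *, r--
l=0 r=9: min(10,17)*9=90 best=90 *, l++
l=1 r=9: min(13,17)*8=104 best=104 *, l++
l=2 r=9: min(4,17)*7=28 best=104, l++
l=3 r=9: min(19,17)*6=102 best=104, r--
l=3 r=8: min(19,17)*5=85 best=104, r--
l=3 r=7: min(19,8)*4=32 best=104, r--
l=3 r=6: min(19,15)*3=45 best=104, r--
l=3 r=5: min(19,1)*2=2 best=104, r--
l=3 r=4: min(19,17)*1=17 best=104, r--

max area = 104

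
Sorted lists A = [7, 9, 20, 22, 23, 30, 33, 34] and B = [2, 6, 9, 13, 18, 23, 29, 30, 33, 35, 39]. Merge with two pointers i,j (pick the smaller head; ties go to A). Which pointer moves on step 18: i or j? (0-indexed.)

j

i=0 j=0: A[i]=7>B[j]=2 take 2, j++
i=0 j=1: A[i]=7>B[j]=6 take 6, j++
i=0 j=2: A[i]=7<=B[j]=9 take 7, i++
i=1 j=2: A[i]=9<=B[j]=9 take 9, i++
i=2 j=2: A[i]=20>B[j]=9 take 9, j++
i=2 j=3: A[i]=20>B[j]=13 take 13, j++
i=2 j=4: A[i]=20>B[j]=18 take 18, j++
i=2 j=5: A[i]=20<=B[j]=23 take 20, i++
i=3 j=5: A[i]=22<=B[j]=23 take 22, i++
i=4 j=5: A[i]=23<=B[j]=23 take 23, i++
i=5 j=5: A[i]=30>B[j]=23 take 23, j++
i=5 j=6: A[i]=30>B[j]=29 take 29, j++
i=5 j=7: A[i]=30<=B[j]=30 take 30, i++
i=6 j=7: A[i]=33>B[j]=30 take 30, j++
i=6 j=8: A[i]=33<=B[j]=33 take 33, i++
i=7 j=8: A[i]=34>B[j]=33 take 33, j++
i=7 j=9: A[i]=34<=B[j]=35 take 34, i++
i=8 j=9: A done, take B[j]=35, j++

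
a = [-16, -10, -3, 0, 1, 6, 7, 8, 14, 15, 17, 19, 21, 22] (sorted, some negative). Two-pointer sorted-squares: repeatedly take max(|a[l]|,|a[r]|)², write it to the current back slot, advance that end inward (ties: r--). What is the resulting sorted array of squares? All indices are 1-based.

[0, 1, 9, 36, 49, 64, 100, 196, 225, 256, 289, 361, 441, 484]

l=1 r=14: |-16|<=|22| out[14]=484, r--
l=1 r=13: |-16|<=|21| out[13]=441, r--
l=1 r=12: |-16|<=|19| out[12]=361, r--
l=1 r=11: |-16|<=|17| out[11]=289, r--
l=1 r=10: |-16|>|15| out[10]=256, l++
l=2 r=10: |-10|<=|15| out[9]=225, r--
l=2 r=9: |-10|<=|14| out[8]=196, r--
l=2 r=8: |-10|>|8| out[7]=100, l++
l=3 r=8: |-3|<=|8| out[6]=64, r--
l=3 r=7: |-3|<=|7| out[5]=49, r--
l=3 r=6: |-3|<=|6| out[4]=36, r--
l=3 r=5: |-3|>|1| out[3]=9, l++
l=4 r=5: |0|<=|1| out[2]=1, r--
l=4 r=4: |0|<=|0| out[1]=0, r--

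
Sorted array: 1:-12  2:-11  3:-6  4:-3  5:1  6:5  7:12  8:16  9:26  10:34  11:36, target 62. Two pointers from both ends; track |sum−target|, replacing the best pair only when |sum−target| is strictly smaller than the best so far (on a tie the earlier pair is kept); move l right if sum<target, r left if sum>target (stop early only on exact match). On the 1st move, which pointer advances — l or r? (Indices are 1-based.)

l=1 r=11: -12+36=24 d=38 *, l++

l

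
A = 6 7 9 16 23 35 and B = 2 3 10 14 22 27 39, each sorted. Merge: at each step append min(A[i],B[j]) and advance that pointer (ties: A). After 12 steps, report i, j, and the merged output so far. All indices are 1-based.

[i=1,j=1] A[i]=6>B[j]=2 take 2 → j++
[i=1,j=2] A[i]=6>B[j]=3 take 3 → j++
[i=1,j=3] A[i]=6<=B[j]=10 take 6 → i++
[i=2,j=3] A[i]=7<=B[j]=10 take 7 → i++
[i=3,j=3] A[i]=9<=B[j]=10 take 9 → i++
[i=4,j=3] A[i]=16>B[j]=10 take 10 → j++
[i=4,j=4] A[i]=16>B[j]=14 take 14 → j++
[i=4,j=5] A[i]=16<=B[j]=22 take 16 → i++
[i=5,j=5] A[i]=23>B[j]=22 take 22 → j++
[i=5,j=6] A[i]=23<=B[j]=27 take 23 → i++
[i=6,j=6] A[i]=35>B[j]=27 take 27 → j++
[i=6,j=7] A[i]=35<=B[j]=39 take 35 → i++

i=7, j=7, merged so far=[2, 3, 6, 7, 9, 10, 14, 16, 22, 23, 27, 35]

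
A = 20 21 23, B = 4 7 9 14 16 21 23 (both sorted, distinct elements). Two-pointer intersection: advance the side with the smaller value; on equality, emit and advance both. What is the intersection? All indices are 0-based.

intersection = [21, 23]

i=0 j=0: 20>4, j++
i=0 j=1: 20>7, j++
i=0 j=2: 20>9, j++
i=0 j=3: 20>14, j++
i=0 j=4: 20>16, j++
i=0 j=5: 20<21, i++
i=1 j=5: 21==21 emit, i++,j++
i=2 j=6: 23==23 emit, i++,j++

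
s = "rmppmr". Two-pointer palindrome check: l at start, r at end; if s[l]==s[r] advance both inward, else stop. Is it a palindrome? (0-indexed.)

l=0 r=5: 'r'=='r', l++,r--
l=1 r=4: 'm'=='m', l++,r--
l=2 r=3: 'p'=='p', l++,r--

palindrome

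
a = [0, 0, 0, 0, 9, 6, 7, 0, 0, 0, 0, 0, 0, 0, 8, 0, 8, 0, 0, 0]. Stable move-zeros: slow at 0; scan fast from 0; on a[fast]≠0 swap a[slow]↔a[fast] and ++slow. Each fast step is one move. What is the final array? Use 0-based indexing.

[9, 6, 7, 8, 8, 0, 0, 0, 0, 0, 0, 0, 0, 0, 0, 0, 0, 0, 0, 0]

slow=0 fast=0: a[fast]=0, fast++
slow=0 fast=1: a[fast]=0, fast++
slow=0 fast=2: a[fast]=0, fast++
slow=0 fast=3: a[fast]=0, fast++
slow=0 fast=4: a[fast]=9≠0 swap→a[0]=9, slow++,fast++
slow=1 fast=5: a[fast]=6≠0 swap→a[1]=6, slow++,fast++
slow=2 fast=6: a[fast]=7≠0 swap→a[2]=7, slow++,fast++
slow=3 fast=7: a[fast]=0, fast++
slow=3 fast=8: a[fast]=0, fast++
slow=3 fast=9: a[fast]=0, fast++
slow=3 fast=10: a[fast]=0, fast++
slow=3 fast=11: a[fast]=0, fast++
slow=3 fast=12: a[fast]=0, fast++
slow=3 fast=13: a[fast]=0, fast++
slow=3 fast=14: a[fast]=8≠0 swap→a[3]=8, slow++,fast++
slow=4 fast=15: a[fast]=0, fast++
slow=4 fast=16: a[fast]=8≠0 swap→a[4]=8, slow++,fast++
slow=5 fast=17: a[fast]=0, fast++
slow=5 fast=18: a[fast]=0, fast++
slow=5 fast=19: a[fast]=0, fast++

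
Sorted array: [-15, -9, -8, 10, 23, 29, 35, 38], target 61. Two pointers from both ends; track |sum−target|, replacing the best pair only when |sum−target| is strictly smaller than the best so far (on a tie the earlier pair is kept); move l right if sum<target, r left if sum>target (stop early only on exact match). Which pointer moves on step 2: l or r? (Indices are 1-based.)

l

[1,8] -15+38=23 d=38 * → l++
[2,8] -9+38=29 d=32 * → l++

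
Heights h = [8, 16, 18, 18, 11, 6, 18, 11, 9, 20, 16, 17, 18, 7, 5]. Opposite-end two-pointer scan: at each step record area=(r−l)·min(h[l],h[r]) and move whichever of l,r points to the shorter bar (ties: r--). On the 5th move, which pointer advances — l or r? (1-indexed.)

r

[1,15] min(8,5)*14=70 best=70 * → r--
[1,14] min(8,7)*13=91 best=91 * → r--
[1,13] min(8,18)*12=96 best=96 * → l++
[2,13] min(16,18)*11=176 best=176 * → l++
[3,13] min(18,18)*10=180 best=180 * → r--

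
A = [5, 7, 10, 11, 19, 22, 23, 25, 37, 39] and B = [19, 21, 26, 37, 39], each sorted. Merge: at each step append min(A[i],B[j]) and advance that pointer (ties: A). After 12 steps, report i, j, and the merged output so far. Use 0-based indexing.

[i=0,j=0] A[i]=5<=B[j]=19 take 5 → i++
[i=1,j=0] A[i]=7<=B[j]=19 take 7 → i++
[i=2,j=0] A[i]=10<=B[j]=19 take 10 → i++
[i=3,j=0] A[i]=11<=B[j]=19 take 11 → i++
[i=4,j=0] A[i]=19<=B[j]=19 take 19 → i++
[i=5,j=0] A[i]=22>B[j]=19 take 19 → j++
[i=5,j=1] A[i]=22>B[j]=21 take 21 → j++
[i=5,j=2] A[i]=22<=B[j]=26 take 22 → i++
[i=6,j=2] A[i]=23<=B[j]=26 take 23 → i++
[i=7,j=2] A[i]=25<=B[j]=26 take 25 → i++
[i=8,j=2] A[i]=37>B[j]=26 take 26 → j++
[i=8,j=3] A[i]=37<=B[j]=37 take 37 → i++

i=9, j=3, merged so far=[5, 7, 10, 11, 19, 19, 21, 22, 23, 25, 26, 37]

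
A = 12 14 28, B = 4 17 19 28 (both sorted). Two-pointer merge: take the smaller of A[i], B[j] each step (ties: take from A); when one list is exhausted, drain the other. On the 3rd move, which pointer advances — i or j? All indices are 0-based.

i

i=0 j=0: A[i]=12>B[j]=4 take 4, j++
i=0 j=1: A[i]=12<=B[j]=17 take 12, i++
i=1 j=1: A[i]=14<=B[j]=17 take 14, i++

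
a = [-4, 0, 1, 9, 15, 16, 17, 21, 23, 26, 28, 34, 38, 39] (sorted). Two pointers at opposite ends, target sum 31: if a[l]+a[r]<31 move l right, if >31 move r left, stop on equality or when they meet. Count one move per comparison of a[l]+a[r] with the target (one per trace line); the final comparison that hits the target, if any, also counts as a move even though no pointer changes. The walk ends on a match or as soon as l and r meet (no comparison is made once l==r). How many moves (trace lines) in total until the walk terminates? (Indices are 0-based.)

l=0 r=13: -4+39=35 >31, r--
l=0 r=12: -4+38=34 >31, r--
l=0 r=11: -4+34=30 <31, l++
l=1 r=11: 0+34=34 >31, r--
l=1 r=10: 0+28=28 <31, l++
l=2 r=10: 1+28=29 <31, l++
l=3 r=10: 9+28=37 >31, r--
l=3 r=9: 9+26=35 >31, r--
l=3 r=8: 9+23=32 >31, r--
l=3 r=7: 9+21=30 <31, l++
l=4 r=7: 15+21=36 >31, r--
l=4 r=6: 15+17=32 >31, r--
l=4 r=5: 15+16=31, found

13 moves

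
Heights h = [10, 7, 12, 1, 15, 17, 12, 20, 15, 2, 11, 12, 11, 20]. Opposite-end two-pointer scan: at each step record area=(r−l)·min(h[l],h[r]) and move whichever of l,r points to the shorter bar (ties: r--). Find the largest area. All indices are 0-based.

max area = 136

[0,13] min(10,20)*13=130 best=130 * → l++
[1,13] min(7,20)*12=84 best=130 → l++
[2,13] min(12,20)*11=132 best=132 * → l++
[3,13] min(1,20)*10=10 best=132 → l++
[4,13] min(15,20)*9=135 best=135 * → l++
[5,13] min(17,20)*8=136 best=136 * → l++
[6,13] min(12,20)*7=84 best=136 → l++
[7,13] min(20,20)*6=120 best=136 → r--
[7,12] min(20,11)*5=55 best=136 → r--
[7,11] min(20,12)*4=48 best=136 → r--
[7,10] min(20,11)*3=33 best=136 → r--
[7,9] min(20,2)*2=4 best=136 → r--
[7,8] min(20,15)*1=15 best=136 → r--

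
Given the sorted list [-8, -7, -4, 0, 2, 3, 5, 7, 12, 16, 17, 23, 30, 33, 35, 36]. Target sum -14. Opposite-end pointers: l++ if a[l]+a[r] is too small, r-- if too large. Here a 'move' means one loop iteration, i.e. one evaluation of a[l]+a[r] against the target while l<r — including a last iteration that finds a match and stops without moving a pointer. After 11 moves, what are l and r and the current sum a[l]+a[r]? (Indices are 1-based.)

l=1, r=5, sum=-6

[1,16] -8+36=28 >-14 → r--
[1,15] -8+35=27 >-14 → r--
[1,14] -8+33=25 >-14 → r--
[1,13] -8+30=22 >-14 → r--
[1,12] -8+23=15 >-14 → r--
[1,11] -8+17=9 >-14 → r--
[1,10] -8+16=8 >-14 → r--
[1,9] -8+12=4 >-14 → r--
[1,8] -8+7=-1 >-14 → r--
[1,7] -8+5=-3 >-14 → r--
[1,6] -8+3=-5 >-14 → r--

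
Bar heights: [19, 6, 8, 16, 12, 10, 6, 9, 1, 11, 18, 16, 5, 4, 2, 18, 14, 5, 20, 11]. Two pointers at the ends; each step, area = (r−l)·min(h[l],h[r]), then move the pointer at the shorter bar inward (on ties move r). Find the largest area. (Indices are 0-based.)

[0,19] min(19,11)*19=209 best=209 * → r--
[0,18] min(19,20)*18=342 best=342 * → l++
[1,18] min(6,20)*17=102 best=342 → l++
[2,18] min(8,20)*16=128 best=342 → l++
[3,18] min(16,20)*15=240 best=342 → l++
[4,18] min(12,20)*14=168 best=342 → l++
[5,18] min(10,20)*13=130 best=342 → l++
[6,18] min(6,20)*12=72 best=342 → l++
[7,18] min(9,20)*11=99 best=342 → l++
[8,18] min(1,20)*10=10 best=342 → l++
[9,18] min(11,20)*9=99 best=342 → l++
[10,18] min(18,20)*8=144 best=342 → l++
[11,18] min(16,20)*7=112 best=342 → l++
[12,18] min(5,20)*6=30 best=342 → l++
[13,18] min(4,20)*5=20 best=342 → l++
[14,18] min(2,20)*4=8 best=342 → l++
[15,18] min(18,20)*3=54 best=342 → l++
[16,18] min(14,20)*2=28 best=342 → l++
[17,18] min(5,20)*1=5 best=342 → l++

max area = 342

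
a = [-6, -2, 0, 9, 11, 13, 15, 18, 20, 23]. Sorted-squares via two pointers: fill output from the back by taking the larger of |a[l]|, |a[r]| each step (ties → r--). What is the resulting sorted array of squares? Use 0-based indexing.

l=0 r=9: |-6|<=|23| out[9]=529, r--
l=0 r=8: |-6|<=|20| out[8]=400, r--
l=0 r=7: |-6|<=|18| out[7]=324, r--
l=0 r=6: |-6|<=|15| out[6]=225, r--
l=0 r=5: |-6|<=|13| out[5]=169, r--
l=0 r=4: |-6|<=|11| out[4]=121, r--
l=0 r=3: |-6|<=|9| out[3]=81, r--
l=0 r=2: |-6|>|0| out[2]=36, l++
l=1 r=2: |-2|>|0| out[1]=4, l++
l=2 r=2: |0|<=|0| out[0]=0, r--

[0, 4, 36, 81, 121, 169, 225, 324, 400, 529]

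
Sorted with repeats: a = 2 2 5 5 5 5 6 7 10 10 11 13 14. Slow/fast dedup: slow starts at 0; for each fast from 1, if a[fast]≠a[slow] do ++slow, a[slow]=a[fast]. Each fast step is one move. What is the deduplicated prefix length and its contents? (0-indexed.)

slow=0 fast=1: a[fast]=2=a[slow] dup, fast++
slow=0 fast=2: a[fast]=5≠a[slow]=2 write a[1]=5, slow++,fast++
slow=1 fast=3: a[fast]=5=a[slow] dup, fast++
slow=1 fast=4: a[fast]=5=a[slow] dup, fast++
slow=1 fast=5: a[fast]=5=a[slow] dup, fast++
slow=1 fast=6: a[fast]=6≠a[slow]=5 write a[2]=6, slow++,fast++
slow=2 fast=7: a[fast]=7≠a[slow]=6 write a[3]=7, slow++,fast++
slow=3 fast=8: a[fast]=10≠a[slow]=7 write a[4]=10, slow++,fast++
slow=4 fast=9: a[fast]=10=a[slow] dup, fast++
slow=4 fast=10: a[fast]=11≠a[slow]=10 write a[5]=11, slow++,fast++
slow=5 fast=11: a[fast]=13≠a[slow]=11 write a[6]=13, slow++,fast++
slow=6 fast=12: a[fast]=14≠a[slow]=13 write a[7]=14, slow++,fast++

length 8; prefix = [2, 5, 6, 7, 10, 11, 13, 14]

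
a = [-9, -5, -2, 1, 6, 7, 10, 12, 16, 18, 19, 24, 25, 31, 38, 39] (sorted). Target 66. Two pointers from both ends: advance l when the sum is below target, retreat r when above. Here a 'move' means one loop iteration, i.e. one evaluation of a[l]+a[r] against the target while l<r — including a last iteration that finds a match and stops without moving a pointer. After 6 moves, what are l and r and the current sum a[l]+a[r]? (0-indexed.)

l=0 r=15: -9+39=30 <66, l++
l=1 r=15: -5+39=34 <66, l++
l=2 r=15: -2+39=37 <66, l++
l=3 r=15: 1+39=40 <66, l++
l=4 r=15: 6+39=45 <66, l++
l=5 r=15: 7+39=46 <66, l++

l=6, r=15, sum=49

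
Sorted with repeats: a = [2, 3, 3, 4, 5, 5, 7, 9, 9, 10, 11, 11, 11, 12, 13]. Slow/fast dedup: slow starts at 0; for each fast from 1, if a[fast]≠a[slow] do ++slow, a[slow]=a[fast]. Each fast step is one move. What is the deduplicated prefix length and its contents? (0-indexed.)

slow=0 fast=1: a[fast]=3≠a[slow]=2 write a[1]=3, slow++,fast++
slow=1 fast=2: a[fast]=3=a[slow] dup, fast++
slow=1 fast=3: a[fast]=4≠a[slow]=3 write a[2]=4, slow++,fast++
slow=2 fast=4: a[fast]=5≠a[slow]=4 write a[3]=5, slow++,fast++
slow=3 fast=5: a[fast]=5=a[slow] dup, fast++
slow=3 fast=6: a[fast]=7≠a[slow]=5 write a[4]=7, slow++,fast++
slow=4 fast=7: a[fast]=9≠a[slow]=7 write a[5]=9, slow++,fast++
slow=5 fast=8: a[fast]=9=a[slow] dup, fast++
slow=5 fast=9: a[fast]=10≠a[slow]=9 write a[6]=10, slow++,fast++
slow=6 fast=10: a[fast]=11≠a[slow]=10 write a[7]=11, slow++,fast++
slow=7 fast=11: a[fast]=11=a[slow] dup, fast++
slow=7 fast=12: a[fast]=11=a[slow] dup, fast++
slow=7 fast=13: a[fast]=12≠a[slow]=11 write a[8]=12, slow++,fast++
slow=8 fast=14: a[fast]=13≠a[slow]=12 write a[9]=13, slow++,fast++

length 10; prefix = [2, 3, 4, 5, 7, 9, 10, 11, 12, 13]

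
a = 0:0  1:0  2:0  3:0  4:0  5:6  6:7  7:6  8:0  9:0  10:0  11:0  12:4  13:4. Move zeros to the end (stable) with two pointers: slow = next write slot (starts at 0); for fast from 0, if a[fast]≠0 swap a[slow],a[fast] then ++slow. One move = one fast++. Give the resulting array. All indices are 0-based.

[6, 7, 6, 4, 4, 0, 0, 0, 0, 0, 0, 0, 0, 0]

(s=0,f=0) a[fast]=0 → fast++
(s=0,f=1) a[fast]=0 → fast++
(s=0,f=2) a[fast]=0 → fast++
(s=0,f=3) a[fast]=0 → fast++
(s=0,f=4) a[fast]=0 → fast++
(s=0,f=5) a[fast]=6≠0 swap→a[0]=6 → slow++,fast++
(s=1,f=6) a[fast]=7≠0 swap→a[1]=7 → slow++,fast++
(s=2,f=7) a[fast]=6≠0 swap→a[2]=6 → slow++,fast++
(s=3,f=8) a[fast]=0 → fast++
(s=3,f=9) a[fast]=0 → fast++
(s=3,f=10) a[fast]=0 → fast++
(s=3,f=11) a[fast]=0 → fast++
(s=3,f=12) a[fast]=4≠0 swap→a[3]=4 → slow++,fast++
(s=4,f=13) a[fast]=4≠0 swap→a[4]=4 → slow++,fast++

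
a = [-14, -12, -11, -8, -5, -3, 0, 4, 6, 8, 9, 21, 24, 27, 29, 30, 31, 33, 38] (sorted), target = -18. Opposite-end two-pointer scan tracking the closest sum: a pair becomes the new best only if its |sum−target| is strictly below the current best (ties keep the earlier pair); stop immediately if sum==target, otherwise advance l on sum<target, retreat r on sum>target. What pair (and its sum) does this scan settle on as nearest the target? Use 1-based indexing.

pair (-14, -3) with sum -17 (|Δ|=1)

[1,19] -14+38=24 d=42 * → r--
[1,18] -14+33=19 d=37 * → r--
[1,17] -14+31=17 d=35 * → r--
[1,16] -14+30=16 d=34 * → r--
[1,15] -14+29=15 d=33 * → r--
[1,14] -14+27=13 d=31 * → r--
[1,13] -14+24=10 d=28 * → r--
[1,12] -14+21=7 d=25 * → r--
[1,11] -14+9=-5 d=13 * → r--
[1,10] -14+8=-6 d=12 * → r--
[1,9] -14+6=-8 d=10 * → r--
[1,8] -14+4=-10 d=8 * → r--
[1,7] -14+0=-14 d=4 * → r--
[1,6] -14+-3=-17 d=1 * → r--
[1,5] -14+-5=-19 d=1 → l++
[2,5] -12+-5=-17 d=1 → r--
[2,4] -12+-8=-20 d=2 → l++
[3,4] -11+-8=-19 d=1 → l++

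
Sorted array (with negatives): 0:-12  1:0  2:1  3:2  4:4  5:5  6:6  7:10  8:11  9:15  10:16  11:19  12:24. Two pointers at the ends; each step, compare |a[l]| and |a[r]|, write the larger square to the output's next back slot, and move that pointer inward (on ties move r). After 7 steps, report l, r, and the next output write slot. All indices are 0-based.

l=1, r=6, next write slot=5

l=0 r=12: |-12|<=|24| out[12]=576, r--
l=0 r=11: |-12|<=|19| out[11]=361, r--
l=0 r=10: |-12|<=|16| out[10]=256, r--
l=0 r=9: |-12|<=|15| out[9]=225, r--
l=0 r=8: |-12|>|11| out[8]=144, l++
l=1 r=8: |0|<=|11| out[7]=121, r--
l=1 r=7: |0|<=|10| out[6]=100, r--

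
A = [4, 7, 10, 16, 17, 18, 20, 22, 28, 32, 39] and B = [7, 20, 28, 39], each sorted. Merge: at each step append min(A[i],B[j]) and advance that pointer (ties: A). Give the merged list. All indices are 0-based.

i=0 j=0: A[i]=4<=B[j]=7 take 4, i++
i=1 j=0: A[i]=7<=B[j]=7 take 7, i++
i=2 j=0: A[i]=10>B[j]=7 take 7, j++
i=2 j=1: A[i]=10<=B[j]=20 take 10, i++
i=3 j=1: A[i]=16<=B[j]=20 take 16, i++
i=4 j=1: A[i]=17<=B[j]=20 take 17, i++
i=5 j=1: A[i]=18<=B[j]=20 take 18, i++
i=6 j=1: A[i]=20<=B[j]=20 take 20, i++
i=7 j=1: A[i]=22>B[j]=20 take 20, j++
i=7 j=2: A[i]=22<=B[j]=28 take 22, i++
i=8 j=2: A[i]=28<=B[j]=28 take 28, i++
i=9 j=2: A[i]=32>B[j]=28 take 28, j++
i=9 j=3: A[i]=32<=B[j]=39 take 32, i++
i=10 j=3: A[i]=39<=B[j]=39 take 39, i++
i=11 j=3: A done, take B[j]=39, j++

[4, 7, 7, 10, 16, 17, 18, 20, 20, 22, 28, 28, 32, 39, 39]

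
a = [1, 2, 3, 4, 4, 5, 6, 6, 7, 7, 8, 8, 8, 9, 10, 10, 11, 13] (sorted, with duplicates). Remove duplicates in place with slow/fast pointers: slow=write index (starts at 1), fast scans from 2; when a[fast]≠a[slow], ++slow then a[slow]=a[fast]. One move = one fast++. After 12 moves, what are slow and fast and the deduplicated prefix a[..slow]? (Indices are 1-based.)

slow=1 fast=2: a[fast]=2≠a[slow]=1 write a[2]=2, slow++,fast++
slow=2 fast=3: a[fast]=3≠a[slow]=2 write a[3]=3, slow++,fast++
slow=3 fast=4: a[fast]=4≠a[slow]=3 write a[4]=4, slow++,fast++
slow=4 fast=5: a[fast]=4=a[slow] dup, fast++
slow=4 fast=6: a[fast]=5≠a[slow]=4 write a[5]=5, slow++,fast++
slow=5 fast=7: a[fast]=6≠a[slow]=5 write a[6]=6, slow++,fast++
slow=6 fast=8: a[fast]=6=a[slow] dup, fast++
slow=6 fast=9: a[fast]=7≠a[slow]=6 write a[7]=7, slow++,fast++
slow=7 fast=10: a[fast]=7=a[slow] dup, fast++
slow=7 fast=11: a[fast]=8≠a[slow]=7 write a[8]=8, slow++,fast++
slow=8 fast=12: a[fast]=8=a[slow] dup, fast++
slow=8 fast=13: a[fast]=8=a[slow] dup, fast++

slow=8, fast=14, prefix=[1, 2, 3, 4, 5, 6, 7, 8]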